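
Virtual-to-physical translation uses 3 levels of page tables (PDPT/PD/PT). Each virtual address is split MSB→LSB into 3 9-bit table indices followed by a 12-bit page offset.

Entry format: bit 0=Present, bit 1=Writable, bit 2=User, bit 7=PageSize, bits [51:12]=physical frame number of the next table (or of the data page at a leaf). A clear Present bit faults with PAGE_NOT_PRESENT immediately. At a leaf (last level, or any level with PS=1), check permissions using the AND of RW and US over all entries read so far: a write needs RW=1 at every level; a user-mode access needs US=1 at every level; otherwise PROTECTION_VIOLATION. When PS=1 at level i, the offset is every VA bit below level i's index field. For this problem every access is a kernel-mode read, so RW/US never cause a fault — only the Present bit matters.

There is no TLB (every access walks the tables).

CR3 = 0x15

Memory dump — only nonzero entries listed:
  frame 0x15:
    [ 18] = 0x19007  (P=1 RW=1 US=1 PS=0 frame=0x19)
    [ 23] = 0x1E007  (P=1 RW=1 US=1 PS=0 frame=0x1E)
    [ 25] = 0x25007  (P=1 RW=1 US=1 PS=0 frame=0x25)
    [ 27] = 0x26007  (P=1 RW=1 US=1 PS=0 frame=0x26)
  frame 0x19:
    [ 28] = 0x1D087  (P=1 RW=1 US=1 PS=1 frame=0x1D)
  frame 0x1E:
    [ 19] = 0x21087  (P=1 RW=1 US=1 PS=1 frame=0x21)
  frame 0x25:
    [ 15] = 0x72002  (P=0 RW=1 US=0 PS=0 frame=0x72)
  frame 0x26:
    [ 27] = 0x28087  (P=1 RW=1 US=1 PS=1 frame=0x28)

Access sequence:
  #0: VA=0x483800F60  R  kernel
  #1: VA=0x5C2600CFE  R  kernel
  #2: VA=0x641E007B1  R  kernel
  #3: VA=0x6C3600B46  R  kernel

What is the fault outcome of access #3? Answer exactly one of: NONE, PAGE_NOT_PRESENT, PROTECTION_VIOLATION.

Per-access translation:
#0 VA=0x483800F60 (r,kernel):
  lvl0: tbl 0x15, slot 18 ⇒ 0x19007 (P1/RW1/US1/PS0)
  lvl1: tbl 0x19, slot 28 ⇒ 0x1D087 (P1/RW1/US1/PS1)
  ✓ 0x1DF60 (huge @L1)  — 2 lookups
#1 VA=0x5C2600CFE (r,kernel):
  lvl0: tbl 0x15, slot 23 ⇒ 0x1E007 (P1/RW1/US1/PS0)
  lvl1: tbl 0x1E, slot 19 ⇒ 0x21087 (P1/RW1/US1/PS1)
  ✓ 0x21CFE (huge @L1)  — 2 lookups
#2 VA=0x641E007B1 (r,kernel):
  lvl0: tbl 0x15, slot 25 ⇒ 0x25007 (P1/RW1/US1/PS0)
  lvl1: tbl 0x25, slot 15 ⇒ 0x72002 (P0/RW1/US0/PS0)
  ✗ PAGE_NOT_PRESENT  [2 reads]
#3 VA=0x6C3600B46 (r,kernel):
  lvl0: tbl 0x15, slot 27 ⇒ 0x26007 (P1/RW1/US1/PS0)
  lvl1: tbl 0x26, slot 27 ⇒ 0x28087 (P1/RW1/US1/PS1)
  ✓ 0x28B46 (huge @L1)  — 2 lookups

Access #3 fault: NONE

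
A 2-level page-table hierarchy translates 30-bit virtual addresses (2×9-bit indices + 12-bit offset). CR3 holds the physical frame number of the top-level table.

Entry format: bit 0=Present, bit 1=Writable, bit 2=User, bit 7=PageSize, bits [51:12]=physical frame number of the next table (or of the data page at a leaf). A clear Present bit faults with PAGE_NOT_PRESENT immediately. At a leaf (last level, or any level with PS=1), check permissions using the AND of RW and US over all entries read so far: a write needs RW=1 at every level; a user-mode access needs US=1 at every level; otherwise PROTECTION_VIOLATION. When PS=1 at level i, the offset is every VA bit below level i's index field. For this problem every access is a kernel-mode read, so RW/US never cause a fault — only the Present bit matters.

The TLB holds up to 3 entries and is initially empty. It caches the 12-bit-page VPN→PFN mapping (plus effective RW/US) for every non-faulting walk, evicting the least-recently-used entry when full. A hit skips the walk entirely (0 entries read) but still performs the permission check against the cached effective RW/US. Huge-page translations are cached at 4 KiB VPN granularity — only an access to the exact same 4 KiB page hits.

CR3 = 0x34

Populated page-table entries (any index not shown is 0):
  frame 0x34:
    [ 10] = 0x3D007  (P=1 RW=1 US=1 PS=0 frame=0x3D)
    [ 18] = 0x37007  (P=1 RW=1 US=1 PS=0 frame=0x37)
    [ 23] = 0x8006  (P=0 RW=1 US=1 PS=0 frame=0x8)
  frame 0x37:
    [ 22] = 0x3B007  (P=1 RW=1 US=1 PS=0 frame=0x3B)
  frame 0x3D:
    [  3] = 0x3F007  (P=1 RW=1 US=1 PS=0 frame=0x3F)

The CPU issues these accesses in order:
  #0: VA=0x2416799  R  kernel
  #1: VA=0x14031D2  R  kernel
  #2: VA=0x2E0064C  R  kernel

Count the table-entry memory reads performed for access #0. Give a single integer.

Trace:
#0 VA=0x2416799 (r,kernel):
  L0: frame=0x34 idx=18 entry=0x37007 [P=1 RW=1 US=1 PS=0]
  L1: frame=0x37 idx=22 entry=0x3B007 [P=1 RW=1 US=1 PS=0]
  → PA=0x3B799  (2 entries read)
#1 VA=0x14031D2 (r,kernel):
  L0: frame=0x34 idx=10 entry=0x3D007 [P=1 RW=1 US=1 PS=0]
  L1: frame=0x3D idx=3 entry=0x3F007 [P=1 RW=1 US=1 PS=0]
  → PA=0x3F1D2  (2 entries read)
#2 VA=0x2E0064C (r,kernel):
  L0: frame=0x34 idx=23 entry=0x8006 [P=0 RW=1 US=1 PS=0]
  → PAGE_NOT_PRESENT  (1 entries read)

Entries read for #0: 2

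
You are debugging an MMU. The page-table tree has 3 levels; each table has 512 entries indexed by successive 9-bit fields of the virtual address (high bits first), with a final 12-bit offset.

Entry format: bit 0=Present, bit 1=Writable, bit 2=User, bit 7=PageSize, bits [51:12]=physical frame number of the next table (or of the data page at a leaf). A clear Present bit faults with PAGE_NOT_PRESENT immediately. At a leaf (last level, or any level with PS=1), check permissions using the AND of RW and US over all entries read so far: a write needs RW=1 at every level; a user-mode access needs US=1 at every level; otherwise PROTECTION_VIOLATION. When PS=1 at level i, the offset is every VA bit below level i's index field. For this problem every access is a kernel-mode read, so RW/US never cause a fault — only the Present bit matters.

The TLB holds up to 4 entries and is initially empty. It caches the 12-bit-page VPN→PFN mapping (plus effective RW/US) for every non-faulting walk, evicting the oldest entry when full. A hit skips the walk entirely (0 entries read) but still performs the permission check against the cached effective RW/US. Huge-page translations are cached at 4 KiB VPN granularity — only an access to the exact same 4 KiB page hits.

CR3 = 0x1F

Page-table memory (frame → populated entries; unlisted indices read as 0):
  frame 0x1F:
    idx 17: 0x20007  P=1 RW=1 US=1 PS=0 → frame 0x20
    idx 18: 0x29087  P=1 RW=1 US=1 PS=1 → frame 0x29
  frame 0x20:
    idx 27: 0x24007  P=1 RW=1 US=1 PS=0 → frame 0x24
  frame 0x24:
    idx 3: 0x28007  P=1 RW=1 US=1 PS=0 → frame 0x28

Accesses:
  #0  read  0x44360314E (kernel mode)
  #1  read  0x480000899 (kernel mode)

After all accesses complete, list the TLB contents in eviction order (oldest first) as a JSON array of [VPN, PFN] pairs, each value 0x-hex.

Walk each access:
#0 VA=0x44360314E (r,kernel):
  lvl0: tbl 0x1F, slot 17 ⇒ 0x20007 (P1/RW1/US1/PS0)
  lvl1: tbl 0x20, slot 27 ⇒ 0x24007 (P1/RW1/US1/PS0)
  lvl2: tbl 0x24, slot 3 ⇒ 0x28007 (P1/RW1/US1/PS0)
  ✓ 0x2814E  — 3 lookups
#1 VA=0x480000899 (r,kernel):
  lvl0: tbl 0x1F, slot 18 ⇒ 0x29087 (P1/RW1/US1/PS1)
  ✓ 0x29899 (huge @L0)  — 1 lookups

TLB: [["0x443603", "0x28"], ["0x480000", "0x29"]]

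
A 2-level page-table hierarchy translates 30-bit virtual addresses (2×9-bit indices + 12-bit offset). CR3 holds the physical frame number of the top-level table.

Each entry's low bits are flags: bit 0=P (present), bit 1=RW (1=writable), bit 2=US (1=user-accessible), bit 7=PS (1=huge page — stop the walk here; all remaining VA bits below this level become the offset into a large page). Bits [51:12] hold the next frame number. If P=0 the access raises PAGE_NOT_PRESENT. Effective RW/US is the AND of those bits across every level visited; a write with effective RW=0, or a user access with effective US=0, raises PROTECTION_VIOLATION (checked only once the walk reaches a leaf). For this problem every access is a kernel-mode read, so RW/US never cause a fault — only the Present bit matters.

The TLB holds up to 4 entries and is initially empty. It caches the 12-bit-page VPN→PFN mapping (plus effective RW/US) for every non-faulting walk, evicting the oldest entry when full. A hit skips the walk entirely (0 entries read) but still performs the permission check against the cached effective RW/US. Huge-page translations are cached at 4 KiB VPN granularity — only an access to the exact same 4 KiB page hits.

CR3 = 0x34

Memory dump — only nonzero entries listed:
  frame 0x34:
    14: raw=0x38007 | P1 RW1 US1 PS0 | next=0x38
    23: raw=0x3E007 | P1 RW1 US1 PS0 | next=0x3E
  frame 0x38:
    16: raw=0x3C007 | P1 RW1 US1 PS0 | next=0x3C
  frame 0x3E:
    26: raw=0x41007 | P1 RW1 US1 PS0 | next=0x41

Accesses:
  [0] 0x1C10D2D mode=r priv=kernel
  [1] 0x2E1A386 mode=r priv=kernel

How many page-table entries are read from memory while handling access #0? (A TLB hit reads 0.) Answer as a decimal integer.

Per-access translation:
#0 VA=0x1C10D2D (r,kernel):
  L0: frame=0x34 idx=14 entry=0x38007 [P=1 RW=1 US=1 PS=0]
  L1: frame=0x38 idx=16 entry=0x3C007 [P=1 RW=1 US=1 PS=0]
  ⇒ phys 0x3CD2D  [2 reads]
#1 VA=0x2E1A386 (r,kernel):
  L0: frame=0x34 idx=23 entry=0x3E007 [P=1 RW=1 US=1 PS=0]
  L1: frame=0x3E idx=26 entry=0x41007 [P=1 RW=1 US=1 PS=0]
  ⇒ phys 0x41386  [2 reads]

Entries read for #0: 2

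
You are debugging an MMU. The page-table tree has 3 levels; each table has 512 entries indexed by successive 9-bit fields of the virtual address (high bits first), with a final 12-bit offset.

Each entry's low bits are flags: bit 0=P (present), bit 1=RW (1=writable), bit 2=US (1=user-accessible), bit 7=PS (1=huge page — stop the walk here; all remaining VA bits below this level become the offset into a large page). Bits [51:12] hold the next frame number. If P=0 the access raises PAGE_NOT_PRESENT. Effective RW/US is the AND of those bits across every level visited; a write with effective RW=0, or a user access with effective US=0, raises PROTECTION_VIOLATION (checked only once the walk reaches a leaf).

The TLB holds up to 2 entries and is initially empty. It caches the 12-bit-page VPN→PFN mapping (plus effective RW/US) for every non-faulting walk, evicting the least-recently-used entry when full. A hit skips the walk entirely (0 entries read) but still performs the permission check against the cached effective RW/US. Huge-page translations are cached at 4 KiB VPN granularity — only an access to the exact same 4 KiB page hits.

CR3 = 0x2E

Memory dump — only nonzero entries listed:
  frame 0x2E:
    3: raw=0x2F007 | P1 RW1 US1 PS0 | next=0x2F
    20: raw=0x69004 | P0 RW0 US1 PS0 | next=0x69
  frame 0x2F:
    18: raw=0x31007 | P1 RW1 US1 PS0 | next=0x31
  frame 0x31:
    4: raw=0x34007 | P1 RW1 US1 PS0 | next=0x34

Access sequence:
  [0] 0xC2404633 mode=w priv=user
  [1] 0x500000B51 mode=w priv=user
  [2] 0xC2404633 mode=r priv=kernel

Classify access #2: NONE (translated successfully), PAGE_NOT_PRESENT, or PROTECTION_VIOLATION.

Trace:
#0 VA=0xC2404633 (w,user):
  lvl0: tbl 0x2E, slot 3 ⇒ 0x2F007 (P1/RW1/US1/PS0)
  lvl1: tbl 0x2F, slot 18 ⇒ 0x31007 (P1/RW1/US1/PS0)
  lvl2: tbl 0x31, slot 4 ⇒ 0x34007 (P1/RW1/US1/PS0)
  ✓ 0x34633  — 3 lookups
#1 VA=0x500000B51 (w,user):
  lvl0: tbl 0x2E, slot 20 ⇒ 0x69004 (P0/RW0/US1/PS0)
  → PAGE_NOT_PRESENT  (1 entries read)
#2 VA=0xC2404633 (r,kernel):
  TLB hit vpn=0xC2404 → PA=0x34633

Access #2 fault: NONE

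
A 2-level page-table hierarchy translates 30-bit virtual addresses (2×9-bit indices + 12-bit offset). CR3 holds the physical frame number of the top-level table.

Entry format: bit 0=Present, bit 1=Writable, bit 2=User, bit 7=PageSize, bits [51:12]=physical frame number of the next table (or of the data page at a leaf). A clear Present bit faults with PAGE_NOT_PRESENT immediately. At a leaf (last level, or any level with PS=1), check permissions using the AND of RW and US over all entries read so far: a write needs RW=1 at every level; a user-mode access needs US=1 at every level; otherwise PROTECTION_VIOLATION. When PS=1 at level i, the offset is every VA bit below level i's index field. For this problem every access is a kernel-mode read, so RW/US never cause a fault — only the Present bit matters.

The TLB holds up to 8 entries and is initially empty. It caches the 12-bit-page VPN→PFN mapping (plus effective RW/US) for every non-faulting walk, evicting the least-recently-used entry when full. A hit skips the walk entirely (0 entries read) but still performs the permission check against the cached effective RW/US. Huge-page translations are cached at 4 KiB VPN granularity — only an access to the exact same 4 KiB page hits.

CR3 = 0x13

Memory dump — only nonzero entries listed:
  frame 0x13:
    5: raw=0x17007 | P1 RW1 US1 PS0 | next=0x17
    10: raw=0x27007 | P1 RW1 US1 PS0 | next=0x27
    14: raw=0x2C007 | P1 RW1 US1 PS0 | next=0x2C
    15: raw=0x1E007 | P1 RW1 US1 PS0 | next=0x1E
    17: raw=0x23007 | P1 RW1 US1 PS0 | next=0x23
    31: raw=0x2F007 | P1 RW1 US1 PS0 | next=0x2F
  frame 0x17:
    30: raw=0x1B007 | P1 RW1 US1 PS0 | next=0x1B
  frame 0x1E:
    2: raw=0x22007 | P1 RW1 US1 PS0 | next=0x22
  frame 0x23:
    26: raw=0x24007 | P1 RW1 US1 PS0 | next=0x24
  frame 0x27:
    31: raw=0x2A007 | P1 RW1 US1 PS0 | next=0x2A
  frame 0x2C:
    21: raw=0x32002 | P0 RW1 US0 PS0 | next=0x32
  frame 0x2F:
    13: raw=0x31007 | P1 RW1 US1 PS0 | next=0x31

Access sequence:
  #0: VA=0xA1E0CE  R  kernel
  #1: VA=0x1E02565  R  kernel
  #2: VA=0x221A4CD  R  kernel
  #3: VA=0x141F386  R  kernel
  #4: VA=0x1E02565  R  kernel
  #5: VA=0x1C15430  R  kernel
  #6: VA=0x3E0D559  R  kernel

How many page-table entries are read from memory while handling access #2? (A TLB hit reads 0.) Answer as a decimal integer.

Walk each access:
#0 VA=0xA1E0CE (r,kernel):
  L0: frame=0x13 idx=5 entry=0x17007 [P=1 RW=1 US=1 PS=0]
  L1: frame=0x17 idx=30 entry=0x1B007 [P=1 RW=1 US=1 PS=0]
  ⇒ phys 0x1B0CE  [2 reads]
#1 VA=0x1E02565 (r,kernel):
  L0: frame=0x13 idx=15 entry=0x1E007 [P=1 RW=1 US=1 PS=0]
  L1: frame=0x1E idx=2 entry=0x22007 [P=1 RW=1 US=1 PS=0]
  ⇒ phys 0x22565  [2 reads]
#2 VA=0x221A4CD (r,kernel):
  L0: frame=0x13 idx=17 entry=0x23007 [P=1 RW=1 US=1 PS=0]
  L1: frame=0x23 idx=26 entry=0x24007 [P=1 RW=1 US=1 PS=0]
  ⇒ phys 0x244CD  [2 reads]
#3 VA=0x141F386 (r,kernel):
  L0: frame=0x13 idx=10 entry=0x27007 [P=1 RW=1 US=1 PS=0]
  L1: frame=0x27 idx=31 entry=0x2A007 [P=1 RW=1 US=1 PS=0]
  ⇒ phys 0x2A386  [2 reads]
#4 VA=0x1E02565 (r,kernel):
  TLB hit vpn=0x1E02 → PA=0x22565
#5 VA=0x1C15430 (r,kernel):
  L0: frame=0x13 idx=14 entry=0x2C007 [P=1 RW=1 US=1 PS=0]
  L1: frame=0x2C idx=21 entry=0x32002 [P=0 RW=1 US=0 PS=0]
  ⇒ fault: PAGE_NOT_PRESENT  — 2 lookups
#6 VA=0x3E0D559 (r,kernel):
  L0: frame=0x13 idx=31 entry=0x2F007 [P=1 RW=1 US=1 PS=0]
  L1: frame=0x2F idx=13 entry=0x31007 [P=1 RW=1 US=1 PS=0]
  ⇒ phys 0x31559  [2 reads]

Entries read for #2: 2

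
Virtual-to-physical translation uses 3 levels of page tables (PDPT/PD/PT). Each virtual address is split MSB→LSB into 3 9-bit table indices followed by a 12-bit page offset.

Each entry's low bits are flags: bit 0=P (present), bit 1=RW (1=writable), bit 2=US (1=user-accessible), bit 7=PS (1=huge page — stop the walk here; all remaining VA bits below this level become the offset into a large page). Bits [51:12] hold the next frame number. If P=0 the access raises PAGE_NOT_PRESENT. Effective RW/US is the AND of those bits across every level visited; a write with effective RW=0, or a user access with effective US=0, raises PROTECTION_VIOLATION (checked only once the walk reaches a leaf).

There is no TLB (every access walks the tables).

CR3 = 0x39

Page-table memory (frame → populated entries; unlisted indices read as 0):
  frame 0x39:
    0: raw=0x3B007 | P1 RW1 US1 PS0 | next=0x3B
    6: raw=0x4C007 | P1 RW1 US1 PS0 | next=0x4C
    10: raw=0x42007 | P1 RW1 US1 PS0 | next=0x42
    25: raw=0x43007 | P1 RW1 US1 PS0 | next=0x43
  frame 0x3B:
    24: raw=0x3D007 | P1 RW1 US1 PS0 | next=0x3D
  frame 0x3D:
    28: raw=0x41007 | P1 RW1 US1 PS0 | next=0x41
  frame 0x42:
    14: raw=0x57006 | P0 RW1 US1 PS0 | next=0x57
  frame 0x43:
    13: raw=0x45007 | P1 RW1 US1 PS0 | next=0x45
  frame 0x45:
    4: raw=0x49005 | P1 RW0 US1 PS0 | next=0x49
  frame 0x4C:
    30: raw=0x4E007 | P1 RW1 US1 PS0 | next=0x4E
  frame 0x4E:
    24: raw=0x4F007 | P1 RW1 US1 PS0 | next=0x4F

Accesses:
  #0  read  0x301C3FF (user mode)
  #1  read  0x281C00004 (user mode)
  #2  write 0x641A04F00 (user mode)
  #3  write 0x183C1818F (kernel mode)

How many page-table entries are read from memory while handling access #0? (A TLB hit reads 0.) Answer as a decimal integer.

Trace:
#0 VA=0x301C3FF (r,user):
  L0: frame=0x39 idx=0 entry=0x3B007 [P=1 RW=1 US=1 PS=0]
  L1: frame=0x3B idx=24 entry=0x3D007 [P=1 RW=1 US=1 PS=0]
  L2: frame=0x3D idx=28 entry=0x41007 [P=1 RW=1 US=1 PS=0]
  ✓ 0x413FF  — 3 lookups
#1 VA=0x281C00004 (r,user):
  L0: frame=0x39 idx=10 entry=0x42007 [P=1 RW=1 US=1 PS=0]
  L1: frame=0x42 idx=14 entry=0x57006 [P=0 RW=1 US=1 PS=0]
  ✗ PAGE_NOT_PRESENT  [2 reads]
#2 VA=0x641A04F00 (w,user):
  L0: frame=0x39 idx=25 entry=0x43007 [P=1 RW=1 US=1 PS=0]
  L1: frame=0x43 idx=13 entry=0x45007 [P=1 RW=1 US=1 PS=0]
  L2: frame=0x45 idx=4 entry=0x49005 [P=1 RW=0 US=1 PS=0]
  ✗ PROTECTION_VIOLATION  [3 reads]
#3 VA=0x183C1818F (w,kernel):
  L0: frame=0x39 idx=6 entry=0x4C007 [P=1 RW=1 US=1 PS=0]
  L1: frame=0x4C idx=30 entry=0x4E007 [P=1 RW=1 US=1 PS=0]
  L2: frame=0x4E idx=24 entry=0x4F007 [P=1 RW=1 US=1 PS=0]
  ✓ 0x4F18F  — 3 lookups

Entries read for #0: 3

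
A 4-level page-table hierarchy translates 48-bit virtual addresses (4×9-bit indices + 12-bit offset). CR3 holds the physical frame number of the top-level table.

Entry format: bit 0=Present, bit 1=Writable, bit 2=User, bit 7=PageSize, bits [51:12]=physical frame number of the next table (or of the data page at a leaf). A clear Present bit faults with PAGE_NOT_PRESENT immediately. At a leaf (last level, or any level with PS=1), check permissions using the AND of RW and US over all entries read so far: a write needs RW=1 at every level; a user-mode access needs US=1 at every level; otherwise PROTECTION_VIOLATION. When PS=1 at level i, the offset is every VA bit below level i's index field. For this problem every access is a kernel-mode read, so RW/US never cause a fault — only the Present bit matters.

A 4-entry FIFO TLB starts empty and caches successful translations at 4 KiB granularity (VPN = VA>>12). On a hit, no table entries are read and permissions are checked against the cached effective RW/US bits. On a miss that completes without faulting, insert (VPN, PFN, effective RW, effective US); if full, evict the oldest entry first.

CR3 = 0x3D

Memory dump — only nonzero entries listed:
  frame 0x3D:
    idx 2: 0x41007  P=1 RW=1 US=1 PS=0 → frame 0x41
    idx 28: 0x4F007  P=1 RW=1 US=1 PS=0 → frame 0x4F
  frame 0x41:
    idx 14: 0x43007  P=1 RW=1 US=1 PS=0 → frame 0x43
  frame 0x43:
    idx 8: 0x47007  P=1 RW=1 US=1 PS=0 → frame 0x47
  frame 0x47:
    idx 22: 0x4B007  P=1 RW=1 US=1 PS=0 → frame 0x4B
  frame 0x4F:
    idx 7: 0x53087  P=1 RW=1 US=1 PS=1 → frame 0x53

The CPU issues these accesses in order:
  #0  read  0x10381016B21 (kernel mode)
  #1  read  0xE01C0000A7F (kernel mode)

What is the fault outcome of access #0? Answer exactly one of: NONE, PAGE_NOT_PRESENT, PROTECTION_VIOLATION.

Trace:
#0 VA=0x10381016B21 (r,kernel):
  lvl0: tbl 0x3D, slot 2 ⇒ 0x41007 (P1/RW1/US1/PS0)
  lvl1: tbl 0x41, slot 14 ⇒ 0x43007 (P1/RW1/US1/PS0)
  lvl2: tbl 0x43, slot 8 ⇒ 0x47007 (P1/RW1/US1/PS0)
  lvl3: tbl 0x47, slot 22 ⇒ 0x4B007 (P1/RW1/US1/PS0)
  ⇒ phys 0x4BB21  [4 reads]
#1 VA=0xE01C0000A7F (r,kernel):
  lvl0: tbl 0x3D, slot 28 ⇒ 0x4F007 (P1/RW1/US1/PS0)
  lvl1: tbl 0x4F, slot 7 ⇒ 0x53087 (P1/RW1/US1/PS1)
  ⇒ phys 0x53A7F (huge @L1)  [2 reads]

Access #0 fault: NONE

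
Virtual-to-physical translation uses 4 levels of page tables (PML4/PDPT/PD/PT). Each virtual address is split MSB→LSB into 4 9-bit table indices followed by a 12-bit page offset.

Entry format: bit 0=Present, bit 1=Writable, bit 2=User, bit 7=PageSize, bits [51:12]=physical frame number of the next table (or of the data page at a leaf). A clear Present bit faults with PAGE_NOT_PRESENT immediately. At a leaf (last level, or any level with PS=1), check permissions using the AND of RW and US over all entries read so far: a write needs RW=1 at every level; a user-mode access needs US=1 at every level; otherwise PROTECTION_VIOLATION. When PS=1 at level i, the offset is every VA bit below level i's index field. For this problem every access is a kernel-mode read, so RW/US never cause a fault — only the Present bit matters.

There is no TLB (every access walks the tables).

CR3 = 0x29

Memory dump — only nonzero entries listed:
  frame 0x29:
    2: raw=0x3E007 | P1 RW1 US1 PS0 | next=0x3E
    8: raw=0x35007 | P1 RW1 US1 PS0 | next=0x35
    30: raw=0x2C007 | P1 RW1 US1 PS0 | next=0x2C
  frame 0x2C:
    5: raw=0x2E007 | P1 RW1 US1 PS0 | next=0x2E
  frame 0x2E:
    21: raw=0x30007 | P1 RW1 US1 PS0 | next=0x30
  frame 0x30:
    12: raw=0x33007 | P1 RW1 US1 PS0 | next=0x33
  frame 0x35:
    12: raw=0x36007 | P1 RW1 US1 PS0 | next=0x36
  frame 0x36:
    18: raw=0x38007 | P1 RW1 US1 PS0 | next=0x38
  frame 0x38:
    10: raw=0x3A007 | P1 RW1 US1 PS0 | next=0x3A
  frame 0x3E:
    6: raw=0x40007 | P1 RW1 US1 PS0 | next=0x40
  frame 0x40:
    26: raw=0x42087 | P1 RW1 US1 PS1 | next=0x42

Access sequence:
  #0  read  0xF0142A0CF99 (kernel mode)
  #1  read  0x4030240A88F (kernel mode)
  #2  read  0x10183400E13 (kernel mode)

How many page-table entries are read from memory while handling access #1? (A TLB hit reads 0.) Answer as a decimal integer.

Trace:
#0 VA=0xF0142A0CF99 (r,kernel):
  L0 @0x29[30] → 0x2C007  P=1,RW=1,US=1,PS=0
  L1 @0x2C[5] → 0x2E007  P=1,RW=1,US=1,PS=0
  L2 @0x2E[21] → 0x30007  P=1,RW=1,US=1,PS=0
  L3 @0x30[12] → 0x33007  P=1,RW=1,US=1,PS=0
  → PA=0x33F99  (4 entries read)
#1 VA=0x4030240A88F (r,kernel):
  L0 @0x29[8] → 0x35007  P=1,RW=1,US=1,PS=0
  L1 @0x35[12] → 0x36007  P=1,RW=1,US=1,PS=0
  L2 @0x36[18] → 0x38007  P=1,RW=1,US=1,PS=0
  L3 @0x38[10] → 0x3A007  P=1,RW=1,US=1,PS=0
  → PA=0x3A88F  (4 entries read)
#2 VA=0x10183400E13 (r,kernel):
  L0 @0x29[2] → 0x3E007  P=1,RW=1,US=1,PS=0
  L1 @0x3E[6] → 0x40007  P=1,RW=1,US=1,PS=0
  L2 @0x40[26] → 0x42087  P=1,RW=1,US=1,PS=1
  → PA=0x42E13 (huge @L2)  (3 entries read)

Entries read for #1: 4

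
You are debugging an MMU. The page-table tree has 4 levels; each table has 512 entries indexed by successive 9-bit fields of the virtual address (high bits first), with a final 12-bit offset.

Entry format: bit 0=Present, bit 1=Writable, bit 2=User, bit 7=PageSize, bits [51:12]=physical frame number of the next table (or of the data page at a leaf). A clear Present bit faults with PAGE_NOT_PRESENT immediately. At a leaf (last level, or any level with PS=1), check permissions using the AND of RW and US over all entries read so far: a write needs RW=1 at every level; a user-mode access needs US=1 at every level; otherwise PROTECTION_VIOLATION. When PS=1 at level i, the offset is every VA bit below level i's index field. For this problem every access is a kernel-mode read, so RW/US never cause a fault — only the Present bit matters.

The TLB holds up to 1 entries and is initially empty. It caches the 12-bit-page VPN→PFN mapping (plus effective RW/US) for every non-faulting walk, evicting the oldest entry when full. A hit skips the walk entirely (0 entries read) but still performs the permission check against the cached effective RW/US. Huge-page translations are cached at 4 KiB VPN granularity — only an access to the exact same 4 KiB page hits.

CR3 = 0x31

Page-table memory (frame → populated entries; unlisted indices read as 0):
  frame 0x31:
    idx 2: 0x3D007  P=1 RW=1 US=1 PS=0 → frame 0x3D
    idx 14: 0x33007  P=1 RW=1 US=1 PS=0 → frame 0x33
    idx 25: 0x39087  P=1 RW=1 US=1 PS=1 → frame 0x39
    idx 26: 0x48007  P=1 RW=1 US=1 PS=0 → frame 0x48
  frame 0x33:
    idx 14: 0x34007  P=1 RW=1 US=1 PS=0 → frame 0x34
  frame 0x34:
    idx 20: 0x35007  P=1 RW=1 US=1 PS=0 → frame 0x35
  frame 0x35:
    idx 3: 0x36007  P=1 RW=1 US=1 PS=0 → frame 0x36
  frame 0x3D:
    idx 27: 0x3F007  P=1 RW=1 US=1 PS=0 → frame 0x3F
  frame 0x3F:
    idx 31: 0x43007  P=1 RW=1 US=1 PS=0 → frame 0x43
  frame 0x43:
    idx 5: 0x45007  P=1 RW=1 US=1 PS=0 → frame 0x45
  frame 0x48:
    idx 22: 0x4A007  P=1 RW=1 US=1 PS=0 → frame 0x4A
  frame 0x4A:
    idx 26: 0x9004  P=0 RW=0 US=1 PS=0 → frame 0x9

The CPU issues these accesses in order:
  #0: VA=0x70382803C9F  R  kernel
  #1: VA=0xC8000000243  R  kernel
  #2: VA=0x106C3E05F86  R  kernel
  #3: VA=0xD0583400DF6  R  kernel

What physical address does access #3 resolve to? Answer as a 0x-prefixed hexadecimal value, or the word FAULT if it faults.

Trace:
#0 VA=0x70382803C9F (r,kernel):
  L0: frame=0x31 idx=14 entry=0x33007 [P=1 RW=1 US=1 PS=0]
  L1: frame=0x33 idx=14 entry=0x34007 [P=1 RW=1 US=1 PS=0]
  L2: frame=0x34 idx=20 entry=0x35007 [P=1 RW=1 US=1 PS=0]
  L3: frame=0x35 idx=3 entry=0x36007 [P=1 RW=1 US=1 PS=0]
  ✓ 0x36C9F  — 4 lookups
#1 VA=0xC8000000243 (r,kernel):
  L0: frame=0x31 idx=25 entry=0x39087 [P=1 RW=1 US=1 PS=1]
  ✓ 0x39243 (huge @L0)  — 1 lookups
#2 VA=0x106C3E05F86 (r,kernel):
  L0: frame=0x31 idx=2 entry=0x3D007 [P=1 RW=1 US=1 PS=0]
  L1: frame=0x3D idx=27 entry=0x3F007 [P=1 RW=1 US=1 PS=0]
  L2: frame=0x3F idx=31 entry=0x43007 [P=1 RW=1 US=1 PS=0]
  L3: frame=0x43 idx=5 entry=0x45007 [P=1 RW=1 US=1 PS=0]
  ✓ 0x45F86  — 4 lookups
#3 VA=0xD0583400DF6 (r,kernel):
  L0: frame=0x31 idx=26 entry=0x48007 [P=1 RW=1 US=1 PS=0]
  L1: frame=0x48 idx=22 entry=0x4A007 [P=1 RW=1 US=1 PS=0]
  L2: frame=0x4A idx=26 entry=0x9004 [P=0 RW=0 US=1 PS=0]
  ✗ PAGE_NOT_PRESENT  [3 reads]

Access #3 PA: FAULT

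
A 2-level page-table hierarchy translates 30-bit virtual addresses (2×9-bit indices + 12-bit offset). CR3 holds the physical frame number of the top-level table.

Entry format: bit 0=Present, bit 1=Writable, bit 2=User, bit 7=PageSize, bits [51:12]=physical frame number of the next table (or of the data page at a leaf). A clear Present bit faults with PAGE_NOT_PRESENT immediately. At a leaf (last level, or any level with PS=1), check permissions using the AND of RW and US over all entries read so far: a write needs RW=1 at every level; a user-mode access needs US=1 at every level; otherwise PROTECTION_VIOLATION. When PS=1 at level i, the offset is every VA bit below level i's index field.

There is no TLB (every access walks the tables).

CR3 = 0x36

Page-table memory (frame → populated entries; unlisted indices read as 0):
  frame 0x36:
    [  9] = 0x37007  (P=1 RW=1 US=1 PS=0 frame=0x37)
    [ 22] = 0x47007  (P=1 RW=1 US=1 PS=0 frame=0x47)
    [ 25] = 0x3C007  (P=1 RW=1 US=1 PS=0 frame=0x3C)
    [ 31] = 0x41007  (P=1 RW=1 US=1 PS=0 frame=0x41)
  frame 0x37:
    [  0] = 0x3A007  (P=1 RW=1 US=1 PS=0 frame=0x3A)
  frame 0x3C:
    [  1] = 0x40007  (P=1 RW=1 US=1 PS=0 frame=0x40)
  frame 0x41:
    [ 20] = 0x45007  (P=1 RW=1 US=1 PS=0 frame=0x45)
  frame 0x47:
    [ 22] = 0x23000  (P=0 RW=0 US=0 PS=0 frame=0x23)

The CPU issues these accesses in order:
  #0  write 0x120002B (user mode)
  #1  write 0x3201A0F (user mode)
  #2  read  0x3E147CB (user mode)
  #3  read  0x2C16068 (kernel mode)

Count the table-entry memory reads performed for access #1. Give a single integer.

Trace:
#0 VA=0x120002B (w,user):
  L0: frame=0x36 idx=9 entry=0x37007 [P=1 RW=1 US=1 PS=0]
  L1: frame=0x37 idx=0 entry=0x3A007 [P=1 RW=1 US=1 PS=0]
  ⇒ phys 0x3A02B  [2 reads]
#1 VA=0x3201A0F (w,user):
  L0: frame=0x36 idx=25 entry=0x3C007 [P=1 RW=1 US=1 PS=0]
  L1: frame=0x3C idx=1 entry=0x40007 [P=1 RW=1 US=1 PS=0]
  ⇒ phys 0x40A0F  [2 reads]
#2 VA=0x3E147CB (r,user):
  L0: frame=0x36 idx=31 entry=0x41007 [P=1 RW=1 US=1 PS=0]
  L1: frame=0x41 idx=20 entry=0x45007 [P=1 RW=1 US=1 PS=0]
  ⇒ phys 0x457CB  [2 reads]
#3 VA=0x2C16068 (r,kernel):
  L0: frame=0x36 idx=22 entry=0x47007 [P=1 RW=1 US=1 PS=0]
  L1: frame=0x47 idx=22 entry=0x23000 [P=0 RW=0 US=0 PS=0]
  → PAGE_NOT_PRESENT  (2 entries read)

Entries read for #1: 2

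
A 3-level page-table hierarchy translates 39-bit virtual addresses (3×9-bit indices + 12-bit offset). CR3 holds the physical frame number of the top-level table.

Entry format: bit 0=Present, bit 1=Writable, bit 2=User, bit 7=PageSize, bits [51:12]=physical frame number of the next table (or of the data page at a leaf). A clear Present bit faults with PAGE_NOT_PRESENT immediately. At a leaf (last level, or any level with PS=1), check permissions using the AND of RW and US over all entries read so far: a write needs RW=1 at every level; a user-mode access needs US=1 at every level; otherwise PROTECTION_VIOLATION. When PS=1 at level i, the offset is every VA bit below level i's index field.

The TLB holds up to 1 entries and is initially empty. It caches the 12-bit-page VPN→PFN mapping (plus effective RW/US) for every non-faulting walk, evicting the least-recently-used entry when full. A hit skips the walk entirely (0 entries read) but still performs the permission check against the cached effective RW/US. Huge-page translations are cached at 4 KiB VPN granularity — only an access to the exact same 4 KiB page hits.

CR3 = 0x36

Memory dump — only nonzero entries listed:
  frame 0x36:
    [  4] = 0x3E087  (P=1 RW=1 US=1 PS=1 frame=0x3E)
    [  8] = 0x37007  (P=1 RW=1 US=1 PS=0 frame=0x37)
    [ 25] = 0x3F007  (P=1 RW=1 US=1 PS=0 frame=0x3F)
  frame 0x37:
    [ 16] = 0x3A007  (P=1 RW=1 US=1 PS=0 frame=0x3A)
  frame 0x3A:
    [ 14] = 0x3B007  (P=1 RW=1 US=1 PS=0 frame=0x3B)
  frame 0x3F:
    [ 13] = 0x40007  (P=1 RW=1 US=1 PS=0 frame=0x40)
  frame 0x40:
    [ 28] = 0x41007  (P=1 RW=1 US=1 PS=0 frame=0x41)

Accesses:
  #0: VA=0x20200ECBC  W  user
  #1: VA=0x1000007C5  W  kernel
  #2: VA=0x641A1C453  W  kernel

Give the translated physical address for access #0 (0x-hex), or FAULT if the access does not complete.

Walk each access:
#0 VA=0x20200ECBC (w,user):
  [0] read 0x36 idx=8: raw=0x37007 flags P=1 W=1 U=1 S=0
  [1] read 0x37 idx=16: raw=0x3A007 flags P=1 W=1 U=1 S=0
  [2] read 0x3A idx=14: raw=0x3B007 flags P=1 W=1 U=1 S=0
  ⇒ phys 0x3BCBC  [3 reads]
#1 VA=0x1000007C5 (w,kernel):
  [0] read 0x36 idx=4: raw=0x3E087 flags P=1 W=1 U=1 S=1
  ⇒ phys 0x3E7C5 (huge @L0)  [1 reads]
#2 VA=0x641A1C453 (w,kernel):
  [0] read 0x36 idx=25: raw=0x3F007 flags P=1 W=1 U=1 S=0
  [1] read 0x3F idx=13: raw=0x40007 flags P=1 W=1 U=1 S=0
  [2] read 0x40 idx=28: raw=0x41007 flags P=1 W=1 U=1 S=0
  ⇒ phys 0x41453  [3 reads]

Access #0 PA: 0x3BCBC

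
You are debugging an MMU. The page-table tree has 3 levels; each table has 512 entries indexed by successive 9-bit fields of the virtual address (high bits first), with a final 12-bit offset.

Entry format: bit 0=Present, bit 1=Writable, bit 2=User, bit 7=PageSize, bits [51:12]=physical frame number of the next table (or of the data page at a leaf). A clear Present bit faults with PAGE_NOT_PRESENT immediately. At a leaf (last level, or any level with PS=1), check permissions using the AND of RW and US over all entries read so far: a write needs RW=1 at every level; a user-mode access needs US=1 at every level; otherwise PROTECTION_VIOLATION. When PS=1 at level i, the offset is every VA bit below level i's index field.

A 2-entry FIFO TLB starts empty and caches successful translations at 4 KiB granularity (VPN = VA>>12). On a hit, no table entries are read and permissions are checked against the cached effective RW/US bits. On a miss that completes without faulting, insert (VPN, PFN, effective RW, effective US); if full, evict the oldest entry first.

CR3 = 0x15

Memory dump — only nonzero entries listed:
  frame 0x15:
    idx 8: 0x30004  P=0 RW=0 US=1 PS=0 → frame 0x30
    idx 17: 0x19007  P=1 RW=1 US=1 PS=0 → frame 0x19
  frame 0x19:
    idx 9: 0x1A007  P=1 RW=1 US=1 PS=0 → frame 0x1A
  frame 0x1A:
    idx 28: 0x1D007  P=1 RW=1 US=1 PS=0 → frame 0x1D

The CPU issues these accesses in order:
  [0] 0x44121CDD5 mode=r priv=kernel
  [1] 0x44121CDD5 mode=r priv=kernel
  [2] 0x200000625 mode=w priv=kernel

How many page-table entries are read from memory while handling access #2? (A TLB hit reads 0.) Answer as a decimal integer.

Trace:
#0 VA=0x44121CDD5 (r,kernel):
  L0 @0x15[17] → 0x19007  P=1,RW=1,US=1,PS=0
  L1 @0x19[9] → 0x1A007  P=1,RW=1,US=1,PS=0
  L2 @0x1A[28] → 0x1D007  P=1,RW=1,US=1,PS=0
  → PA=0x1DDD5  (3 entries read)
#1 VA=0x44121CDD5 (r,kernel):
  TLB hit vpn=0x44121C → PA=0x1DDD5
#2 VA=0x200000625 (w,kernel):
  L0 @0x15[8] → 0x30004  P=0,RW=0,US=1,PS=0
  → PAGE_NOT_PRESENT  (1 entries read)

Entries read for #2: 1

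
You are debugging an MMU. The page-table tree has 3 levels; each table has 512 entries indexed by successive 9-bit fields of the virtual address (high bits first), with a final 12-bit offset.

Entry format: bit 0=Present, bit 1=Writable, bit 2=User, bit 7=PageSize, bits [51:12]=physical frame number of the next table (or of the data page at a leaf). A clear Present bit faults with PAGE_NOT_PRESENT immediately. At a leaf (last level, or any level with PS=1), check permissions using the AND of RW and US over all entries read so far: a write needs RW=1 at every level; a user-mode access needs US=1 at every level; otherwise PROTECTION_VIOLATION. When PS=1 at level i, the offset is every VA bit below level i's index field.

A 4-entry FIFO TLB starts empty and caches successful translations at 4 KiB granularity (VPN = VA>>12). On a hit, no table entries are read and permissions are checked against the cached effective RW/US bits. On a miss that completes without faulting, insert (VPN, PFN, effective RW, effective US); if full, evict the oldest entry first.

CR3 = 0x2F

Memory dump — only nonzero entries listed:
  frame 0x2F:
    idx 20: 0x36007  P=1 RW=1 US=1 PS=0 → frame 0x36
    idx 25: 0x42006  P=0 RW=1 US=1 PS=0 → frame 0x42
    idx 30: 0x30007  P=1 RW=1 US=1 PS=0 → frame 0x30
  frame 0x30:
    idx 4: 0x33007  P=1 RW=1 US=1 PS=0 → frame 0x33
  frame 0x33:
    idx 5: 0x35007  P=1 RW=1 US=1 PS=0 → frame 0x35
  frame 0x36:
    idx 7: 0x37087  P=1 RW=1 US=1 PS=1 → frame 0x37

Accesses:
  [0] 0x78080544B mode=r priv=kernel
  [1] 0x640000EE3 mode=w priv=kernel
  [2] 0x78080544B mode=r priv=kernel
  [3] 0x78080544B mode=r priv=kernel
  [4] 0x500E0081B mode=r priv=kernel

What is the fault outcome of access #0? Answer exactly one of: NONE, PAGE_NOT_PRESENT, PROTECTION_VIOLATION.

Trace:
#0 VA=0x78080544B (r,kernel):
  L0 @0x2F[30] → 0x30007  P=1,RW=1,US=1,PS=0
  L1 @0x30[4] → 0x33007  P=1,RW=1,US=1,PS=0
  L2 @0x33[5] → 0x35007  P=1,RW=1,US=1,PS=0
  ⇒ phys 0x3544B  [3 reads]
#1 VA=0x640000EE3 (w,kernel):
  L0 @0x2F[25] → 0x42006  P=0,RW=1,US=1,PS=0
  ⇒ fault: PAGE_NOT_PRESENT  — 1 lookups
#2 VA=0x78080544B (r,kernel):
  TLB hit vpn=0x780805 → PA=0x3544B
#3 VA=0x78080544B (r,kernel):
  TLB hit vpn=0x780805 → PA=0x3544B
#4 VA=0x500E0081B (r,kernel):
  L0 @0x2F[20] → 0x36007  P=1,RW=1,US=1,PS=0
  L1 @0x36[7] → 0x37087  P=1,RW=1,US=1,PS=1
  ⇒ phys 0x3781B (huge @L1)  [2 reads]

Access #0 fault: NONE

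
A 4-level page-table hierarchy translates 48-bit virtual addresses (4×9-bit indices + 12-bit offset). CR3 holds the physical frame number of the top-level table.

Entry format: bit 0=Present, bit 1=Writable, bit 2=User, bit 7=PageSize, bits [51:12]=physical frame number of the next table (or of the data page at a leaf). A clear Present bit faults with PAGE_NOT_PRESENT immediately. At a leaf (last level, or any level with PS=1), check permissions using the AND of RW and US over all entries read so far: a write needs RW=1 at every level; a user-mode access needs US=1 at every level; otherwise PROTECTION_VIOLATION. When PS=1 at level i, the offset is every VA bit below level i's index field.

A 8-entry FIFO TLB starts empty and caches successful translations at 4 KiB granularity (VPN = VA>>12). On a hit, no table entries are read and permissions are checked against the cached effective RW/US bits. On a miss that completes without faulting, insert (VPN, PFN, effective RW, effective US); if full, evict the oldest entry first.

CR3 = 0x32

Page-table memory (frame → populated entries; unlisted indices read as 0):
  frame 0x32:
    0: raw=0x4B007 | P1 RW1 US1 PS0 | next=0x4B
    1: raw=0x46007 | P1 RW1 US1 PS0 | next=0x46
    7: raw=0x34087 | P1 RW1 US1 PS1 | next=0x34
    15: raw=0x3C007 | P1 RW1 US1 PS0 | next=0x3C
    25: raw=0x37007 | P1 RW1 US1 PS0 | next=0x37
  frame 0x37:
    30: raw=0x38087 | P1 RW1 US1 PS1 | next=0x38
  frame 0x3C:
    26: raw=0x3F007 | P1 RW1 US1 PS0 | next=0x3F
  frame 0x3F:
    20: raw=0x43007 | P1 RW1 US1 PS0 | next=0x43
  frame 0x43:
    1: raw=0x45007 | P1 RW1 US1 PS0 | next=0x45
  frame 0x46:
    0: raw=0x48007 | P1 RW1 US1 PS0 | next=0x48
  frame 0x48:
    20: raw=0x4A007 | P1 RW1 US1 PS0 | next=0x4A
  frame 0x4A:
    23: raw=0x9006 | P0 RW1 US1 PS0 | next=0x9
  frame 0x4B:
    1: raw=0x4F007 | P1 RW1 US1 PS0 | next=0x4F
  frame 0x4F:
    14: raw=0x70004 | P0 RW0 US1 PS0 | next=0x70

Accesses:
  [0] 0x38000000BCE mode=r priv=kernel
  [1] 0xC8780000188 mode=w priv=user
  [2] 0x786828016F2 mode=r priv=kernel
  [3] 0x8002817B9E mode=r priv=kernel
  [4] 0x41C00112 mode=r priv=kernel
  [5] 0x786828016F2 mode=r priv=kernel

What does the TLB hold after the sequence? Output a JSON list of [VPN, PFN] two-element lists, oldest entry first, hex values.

Trace:
#0 VA=0x38000000BCE (r,kernel):
  L0 @0x32[7] → 0x34087  P=1,RW=1,US=1,PS=1
  ⇒ phys 0x34BCE (huge @L0)  [1 reads]
#1 VA=0xC8780000188 (w,user):
  L0 @0x32[25] → 0x37007  P=1,RW=1,US=1,PS=0
  L1 @0x37[30] → 0x38087  P=1,RW=1,US=1,PS=1
  ⇒ phys 0x38188 (huge @L1)  [2 reads]
#2 VA=0x786828016F2 (r,kernel):
  L0 @0x32[15] → 0x3C007  P=1,RW=1,US=1,PS=0
  L1 @0x3C[26] → 0x3F007  P=1,RW=1,US=1,PS=0
  L2 @0x3F[20] → 0x43007  P=1,RW=1,US=1,PS=0
  L3 @0x43[1] → 0x45007  P=1,RW=1,US=1,PS=0
  ⇒ phys 0x456F2  [4 reads]
#3 VA=0x8002817B9E (r,kernel):
  L0 @0x32[1] → 0x46007  P=1,RW=1,US=1,PS=0
  L1 @0x46[0] → 0x48007  P=1,RW=1,US=1,PS=0
  L2 @0x48[20] → 0x4A007  P=1,RW=1,US=1,PS=0
  L3 @0x4A[23] → 0x9006  P=0,RW=1,US=1,PS=0
  ⇒ fault: PAGE_NOT_PRESENT  — 4 lookups
#4 VA=0x41C00112 (r,kernel):
  L0 @0x32[0] → 0x4B007  P=1,RW=1,US=1,PS=0
  L1 @0x4B[1] → 0x4F007  P=1,RW=1,US=1,PS=0
  L2 @0x4F[14] → 0x70004  P=0,RW=0,US=1,PS=0
  ⇒ fault: PAGE_NOT_PRESENT  — 3 lookups
#5 VA=0x786828016F2 (r,kernel):
  TLB hit vpn=0x78682801 → PA=0x456F2

TLB: [["0x38000000", "0x34"], ["0xC8780000", "0x38"], ["0x78682801", "0x45"]]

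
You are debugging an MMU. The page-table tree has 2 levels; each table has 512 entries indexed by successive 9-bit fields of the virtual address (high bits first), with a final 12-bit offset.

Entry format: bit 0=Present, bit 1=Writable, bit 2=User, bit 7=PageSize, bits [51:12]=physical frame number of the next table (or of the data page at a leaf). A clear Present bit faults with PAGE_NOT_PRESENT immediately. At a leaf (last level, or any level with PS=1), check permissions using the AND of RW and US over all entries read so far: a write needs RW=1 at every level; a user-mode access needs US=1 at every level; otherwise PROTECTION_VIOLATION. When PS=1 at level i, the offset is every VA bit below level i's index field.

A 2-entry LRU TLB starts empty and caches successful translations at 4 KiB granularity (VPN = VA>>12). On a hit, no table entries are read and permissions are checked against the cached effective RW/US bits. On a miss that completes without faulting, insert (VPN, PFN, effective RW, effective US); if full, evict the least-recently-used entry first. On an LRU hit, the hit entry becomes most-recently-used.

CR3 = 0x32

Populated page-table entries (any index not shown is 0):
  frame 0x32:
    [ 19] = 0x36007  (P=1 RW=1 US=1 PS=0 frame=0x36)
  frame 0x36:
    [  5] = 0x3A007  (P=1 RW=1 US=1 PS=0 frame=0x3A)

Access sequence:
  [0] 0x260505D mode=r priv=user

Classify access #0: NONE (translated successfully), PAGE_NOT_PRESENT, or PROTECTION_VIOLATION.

Walk each access:
#0 VA=0x260505D (r,user):
  [0] read 0x32 idx=19: raw=0x36007 flags P=1 W=1 U=1 S=0
  [1] read 0x36 idx=5: raw=0x3A007 flags P=1 W=1 U=1 S=0
  ✓ 0x3A05D  — 2 lookups

Access #0 fault: NONE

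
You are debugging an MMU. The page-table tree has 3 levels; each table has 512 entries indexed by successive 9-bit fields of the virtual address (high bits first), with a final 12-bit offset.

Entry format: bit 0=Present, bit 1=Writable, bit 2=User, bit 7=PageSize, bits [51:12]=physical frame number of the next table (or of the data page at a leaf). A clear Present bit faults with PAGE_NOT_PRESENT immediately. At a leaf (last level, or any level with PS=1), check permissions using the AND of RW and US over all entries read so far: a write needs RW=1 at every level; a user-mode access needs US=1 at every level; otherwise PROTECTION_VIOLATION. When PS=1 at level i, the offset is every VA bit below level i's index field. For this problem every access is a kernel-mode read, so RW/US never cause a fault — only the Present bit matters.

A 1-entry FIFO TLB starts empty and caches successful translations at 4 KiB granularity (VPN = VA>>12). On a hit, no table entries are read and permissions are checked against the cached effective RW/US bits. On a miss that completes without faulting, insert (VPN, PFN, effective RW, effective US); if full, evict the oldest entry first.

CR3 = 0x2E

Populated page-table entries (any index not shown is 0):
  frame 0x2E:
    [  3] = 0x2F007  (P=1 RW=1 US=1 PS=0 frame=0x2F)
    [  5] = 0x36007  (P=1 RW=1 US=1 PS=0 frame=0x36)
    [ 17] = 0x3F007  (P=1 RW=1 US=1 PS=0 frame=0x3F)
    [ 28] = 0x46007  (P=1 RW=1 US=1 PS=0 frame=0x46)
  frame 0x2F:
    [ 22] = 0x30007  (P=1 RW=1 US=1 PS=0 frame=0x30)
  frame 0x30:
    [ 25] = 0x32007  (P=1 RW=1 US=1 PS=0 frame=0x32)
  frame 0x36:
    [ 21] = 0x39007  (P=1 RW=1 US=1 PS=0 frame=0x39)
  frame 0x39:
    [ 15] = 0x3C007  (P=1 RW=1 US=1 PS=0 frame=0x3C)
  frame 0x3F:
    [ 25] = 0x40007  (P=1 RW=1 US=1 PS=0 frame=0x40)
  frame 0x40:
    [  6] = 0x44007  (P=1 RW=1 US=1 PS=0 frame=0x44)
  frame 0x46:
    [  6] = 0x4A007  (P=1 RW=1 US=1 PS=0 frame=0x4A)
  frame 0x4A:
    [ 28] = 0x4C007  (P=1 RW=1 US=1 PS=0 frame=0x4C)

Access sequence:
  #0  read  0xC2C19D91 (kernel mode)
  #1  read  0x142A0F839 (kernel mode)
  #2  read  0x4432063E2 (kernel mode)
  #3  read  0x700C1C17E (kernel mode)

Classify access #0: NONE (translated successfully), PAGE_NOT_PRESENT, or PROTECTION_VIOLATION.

Per-access translation:
#0 VA=0xC2C19D91 (r,kernel):
  L0: frame=0x2E idx=3 entry=0x2F007 [P=1 RW=1 US=1 PS=0]
  L1: frame=0x2F idx=22 entry=0x30007 [P=1 RW=1 US=1 PS=0]
  L2: frame=0x30 idx=25 entry=0x32007 [P=1 RW=1 US=1 PS=0]
  → PA=0x32D91  (3 entries read)
#1 VA=0x142A0F839 (r,kernel):
  L0: frame=0x2E idx=5 entry=0x36007 [P=1 RW=1 US=1 PS=0]
  L1: frame=0x36 idx=21 entry=0x39007 [P=1 RW=1 US=1 PS=0]
  L2: frame=0x39 idx=15 entry=0x3C007 [P=1 RW=1 US=1 PS=0]
  → PA=0x3C839  (3 entries read)
#2 VA=0x4432063E2 (r,kernel):
  L0: frame=0x2E idx=17 entry=0x3F007 [P=1 RW=1 US=1 PS=0]
  L1: frame=0x3F idx=25 entry=0x40007 [P=1 RW=1 US=1 PS=0]
  L2: frame=0x40 idx=6 entry=0x44007 [P=1 RW=1 US=1 PS=0]
  → PA=0x443E2  (3 entries read)
#3 VA=0x700C1C17E (r,kernel):
  L0: frame=0x2E idx=28 entry=0x46007 [P=1 RW=1 US=1 PS=0]
  L1: frame=0x46 idx=6 entry=0x4A007 [P=1 RW=1 US=1 PS=0]
  L2: frame=0x4A idx=28 entry=0x4C007 [P=1 RW=1 US=1 PS=0]
  → PA=0x4C17E  (3 entries read)

Access #0 fault: NONE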